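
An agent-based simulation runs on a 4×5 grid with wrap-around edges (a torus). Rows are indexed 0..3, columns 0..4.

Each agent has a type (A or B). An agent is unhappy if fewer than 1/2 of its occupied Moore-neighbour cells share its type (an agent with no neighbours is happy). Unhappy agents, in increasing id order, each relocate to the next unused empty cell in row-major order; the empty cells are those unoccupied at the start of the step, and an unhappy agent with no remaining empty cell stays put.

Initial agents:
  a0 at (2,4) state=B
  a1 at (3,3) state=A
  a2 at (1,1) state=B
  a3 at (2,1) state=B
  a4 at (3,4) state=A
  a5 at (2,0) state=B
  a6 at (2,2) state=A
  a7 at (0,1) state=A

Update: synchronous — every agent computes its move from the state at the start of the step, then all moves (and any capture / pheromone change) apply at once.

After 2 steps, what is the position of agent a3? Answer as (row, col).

(2, 1)

t=1: a0@(0,0):B a1@(3,3):A a2@(1,1):B a3@(2,1):B a4@(0,2):A a5@(2,0):B a6@(0,3):A a7@(0,4):A
t=2: (unchanged — steady state)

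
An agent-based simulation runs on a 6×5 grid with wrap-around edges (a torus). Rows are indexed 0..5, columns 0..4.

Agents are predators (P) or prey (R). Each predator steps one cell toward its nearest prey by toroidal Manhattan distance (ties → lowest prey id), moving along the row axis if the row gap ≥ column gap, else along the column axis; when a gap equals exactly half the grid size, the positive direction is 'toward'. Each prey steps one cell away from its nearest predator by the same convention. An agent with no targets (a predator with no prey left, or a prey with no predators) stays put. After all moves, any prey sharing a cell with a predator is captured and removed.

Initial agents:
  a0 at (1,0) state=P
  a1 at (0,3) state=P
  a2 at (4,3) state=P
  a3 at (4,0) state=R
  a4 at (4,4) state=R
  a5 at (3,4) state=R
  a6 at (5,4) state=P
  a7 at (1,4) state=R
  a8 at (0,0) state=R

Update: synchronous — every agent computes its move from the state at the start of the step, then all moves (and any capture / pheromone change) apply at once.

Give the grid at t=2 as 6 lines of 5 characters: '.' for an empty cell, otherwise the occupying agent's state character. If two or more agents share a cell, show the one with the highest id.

R....
.....
...PP
....R
PRR..
.....

t=1: a0@(1,4):P a1@(1,3):P a2@(4,4):P a3@(4,1):R a4@(4,0):R a5@(2,4):R a6@(4,4):P a8@(5,0):R
t=2: a0@(2,4):P a1@(2,3):P a2@(4,0):P a3@(4,2):R a4@(4,1):R a5@(3,4):R a6@(4,0):P a8@(0,0):R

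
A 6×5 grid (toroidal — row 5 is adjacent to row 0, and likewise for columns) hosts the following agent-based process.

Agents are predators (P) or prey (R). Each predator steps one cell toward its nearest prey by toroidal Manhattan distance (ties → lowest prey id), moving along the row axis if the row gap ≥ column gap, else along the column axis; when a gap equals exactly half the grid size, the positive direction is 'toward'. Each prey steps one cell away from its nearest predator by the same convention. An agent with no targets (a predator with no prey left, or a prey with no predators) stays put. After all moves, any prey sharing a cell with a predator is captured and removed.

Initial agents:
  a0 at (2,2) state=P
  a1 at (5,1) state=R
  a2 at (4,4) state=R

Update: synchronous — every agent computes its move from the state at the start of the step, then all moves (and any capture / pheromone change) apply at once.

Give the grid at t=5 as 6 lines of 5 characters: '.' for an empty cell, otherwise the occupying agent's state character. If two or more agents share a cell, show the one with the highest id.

t=1: a0@(3,2):P a1@(4,1):R a2@(5,4):R
t=2: a0@(4,2):P a1@(5,1):R a2@(0,4):R
t=3: a0@(5,2):P a1@(0,1):R a2@(1,4):R
t=4: a0@(0,2):P a1@(1,1):R a2@(2,4):R
t=5: a0@(1,2):P a1@(2,1):R a2@(3,4):R

.....
..P..
.R...
....R
.....
.....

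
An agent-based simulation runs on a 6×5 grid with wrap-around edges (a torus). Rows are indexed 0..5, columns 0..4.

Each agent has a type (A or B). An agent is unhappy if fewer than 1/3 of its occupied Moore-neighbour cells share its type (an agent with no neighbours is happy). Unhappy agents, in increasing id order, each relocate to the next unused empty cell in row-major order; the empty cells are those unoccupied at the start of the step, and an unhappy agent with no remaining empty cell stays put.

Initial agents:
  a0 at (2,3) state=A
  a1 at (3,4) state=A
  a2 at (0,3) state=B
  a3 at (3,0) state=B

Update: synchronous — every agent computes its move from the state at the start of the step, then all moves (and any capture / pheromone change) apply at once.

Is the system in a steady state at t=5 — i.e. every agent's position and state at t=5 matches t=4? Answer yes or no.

yes

t=1: a0@(2,3):A a1@(3,4):A a2@(0,3):B a3@(0,0):B
t=2: (unchanged — steady state)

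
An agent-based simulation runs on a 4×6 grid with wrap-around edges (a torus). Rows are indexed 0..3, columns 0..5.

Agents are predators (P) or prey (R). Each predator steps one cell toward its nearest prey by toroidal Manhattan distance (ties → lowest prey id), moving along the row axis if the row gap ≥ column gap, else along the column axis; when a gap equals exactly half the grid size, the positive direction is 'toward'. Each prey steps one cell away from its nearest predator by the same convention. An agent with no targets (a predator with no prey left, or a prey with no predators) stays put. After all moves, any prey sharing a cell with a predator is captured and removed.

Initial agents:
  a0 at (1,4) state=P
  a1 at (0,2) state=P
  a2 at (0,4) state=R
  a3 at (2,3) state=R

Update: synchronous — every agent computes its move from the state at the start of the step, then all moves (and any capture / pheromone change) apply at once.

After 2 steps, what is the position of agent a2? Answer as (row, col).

(2, 4)

t=1: a0@(0,4):P a1@(0,3):P a2@(3,4):R a3@(3,3):R
t=2: a0@(3,4):P a1@(3,3):P a2@(2,4):R a3@(2,3):R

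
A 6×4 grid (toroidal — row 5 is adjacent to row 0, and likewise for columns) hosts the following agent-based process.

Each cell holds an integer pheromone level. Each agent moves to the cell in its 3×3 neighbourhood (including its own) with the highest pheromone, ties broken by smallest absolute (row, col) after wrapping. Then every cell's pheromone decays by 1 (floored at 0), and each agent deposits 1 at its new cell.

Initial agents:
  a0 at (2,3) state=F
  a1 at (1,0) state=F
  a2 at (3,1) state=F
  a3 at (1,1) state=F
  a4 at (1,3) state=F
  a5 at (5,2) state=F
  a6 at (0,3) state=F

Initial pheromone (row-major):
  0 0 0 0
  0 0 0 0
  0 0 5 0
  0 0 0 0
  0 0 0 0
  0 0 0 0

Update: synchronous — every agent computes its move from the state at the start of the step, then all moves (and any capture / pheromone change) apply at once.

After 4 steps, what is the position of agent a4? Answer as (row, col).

(2, 2)

t=1: a0@(2,2) a1@(0,0) a2@(2,2) a3@(2,2) a4@(2,2) a5@(0,1) a6@(0,0) | pheromone: 2 1 0 0 / 0 0 0 0 / 0 0 8 0 / 0 0 0 0 / 0 0 0 0 / 0 0 0 0
t=2: a0@(2,2) a1@(0,0) a2@(2,2) a3@(2,2) a4@(2,2) a5@(0,0) a6@(0,0) | pheromone: 4 0 0 0 / 0 0 0 0 / 0 0 11 0 / 0 0 0 0 / 0 0 0 0 / 0 0 0 0
t=3: a0@(2,2) a1@(0,0) a2@(2,2) a3@(2,2) a4@(2,2) a5@(0,0) a6@(0,0) | pheromone: 6 0 0 0 / 0 0 0 0 / 0 0 14 0 / 0 0 0 0 / 0 0 0 0 / 0 0 0 0
t=4: a0@(2,2) a1@(0,0) a2@(2,2) a3@(2,2) a4@(2,2) a5@(0,0) a6@(0,0) | pheromone: 8 0 0 0 / 0 0 0 0 / 0 0 17 0 / 0 0 0 0 / 0 0 0 0 / 0 0 0 0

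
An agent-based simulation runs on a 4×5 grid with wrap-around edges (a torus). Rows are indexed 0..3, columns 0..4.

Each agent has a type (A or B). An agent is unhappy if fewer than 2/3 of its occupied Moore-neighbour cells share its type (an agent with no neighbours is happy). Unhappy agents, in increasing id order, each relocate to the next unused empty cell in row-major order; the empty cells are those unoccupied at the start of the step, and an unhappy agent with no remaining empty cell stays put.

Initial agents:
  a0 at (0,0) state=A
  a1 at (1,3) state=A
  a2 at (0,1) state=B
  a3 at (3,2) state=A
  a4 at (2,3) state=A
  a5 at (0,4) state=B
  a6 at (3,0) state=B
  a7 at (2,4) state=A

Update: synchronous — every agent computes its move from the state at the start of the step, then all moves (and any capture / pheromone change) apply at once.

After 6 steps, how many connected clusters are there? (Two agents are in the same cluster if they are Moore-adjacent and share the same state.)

t=1: a0@(0,2):A a1@(1,3):A a2@(0,3):B a3@(1,0):A a4@(2,3):A a5@(1,1):B a6@(1,2):B a7@(2,4):A
t=2: a0@(0,0):A a1@(0,1):A a2@(0,4):B a3@(1,4):A a4@(2,3):A a5@(2,0):B a6@(2,1):B a7@(2,4):A
t=3: a0@(0,0):A a1@(0,1):A a2@(0,2):B a3@(0,3):A a4@(2,3):A a5@(1,0):B a6@(2,1):B a7@(2,4):A
t=4: a0@(0,4):A a1@(1,1):A a2@(1,2):B a3@(1,3):A a4@(2,3):A a5@(1,4):B a6@(2,1):B a7@(2,0):A
t=5: a0@(0,0):A a1@(0,1):A a2@(0,2):B a3@(0,3):A a4@(1,0):A a5@(2,2):B a6@(2,4):B a7@(3,0):A
t=6: a0@(0,0):A a1@(0,1):A a2@(0,4):B a3@(1,1):A a4@(1,0):A a5@(2,2):B a6@(1,2):B a7@(3,0):A

3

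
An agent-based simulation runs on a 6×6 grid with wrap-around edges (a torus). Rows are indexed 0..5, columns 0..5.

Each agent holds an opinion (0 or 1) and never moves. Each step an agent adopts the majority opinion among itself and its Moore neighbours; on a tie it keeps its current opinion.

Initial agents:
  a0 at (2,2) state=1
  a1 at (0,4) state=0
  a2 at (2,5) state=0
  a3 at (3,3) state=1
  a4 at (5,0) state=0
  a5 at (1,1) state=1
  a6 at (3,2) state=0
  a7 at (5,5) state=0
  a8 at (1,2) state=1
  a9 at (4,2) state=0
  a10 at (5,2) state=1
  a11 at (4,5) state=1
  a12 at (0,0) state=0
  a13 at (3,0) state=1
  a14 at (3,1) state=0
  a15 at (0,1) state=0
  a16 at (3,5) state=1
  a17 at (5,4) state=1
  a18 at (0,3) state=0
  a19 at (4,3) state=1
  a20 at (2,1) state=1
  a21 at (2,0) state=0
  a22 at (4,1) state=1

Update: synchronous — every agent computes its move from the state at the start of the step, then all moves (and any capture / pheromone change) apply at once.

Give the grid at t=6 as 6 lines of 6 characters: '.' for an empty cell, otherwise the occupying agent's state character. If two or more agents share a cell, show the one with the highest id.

00.10.
.11...
111..1
1111.1
.111.1
0.1.10

t=1: a0@(2,2):1 a1@(0,4):0 a2@(2,5):0 a3@(3,3):1 a4@(5,0):0 a5@(1,1):1 a6@(3,2):1 a7@(5,5):0 a8@(1,2):1 a9@(4,2):1 a10@(5,2):1 a11@(4,5):1 a12@(0,0):0 a13@(3,0):1 a14@(3,1):0 a15@(0,1):0 a16@(3,5):1 a17@(5,4):1 a18@(0,3):1 a19@(4,3):1 a20@(2,1):1 a21@(2,0):1 a22@(4,1):0
t=2: a0@(2,2):1 a1@(0,4):0 a2@(2,5):1 a3@(3,3):1 a4@(5,0):0 a5@(1,1):1 a6@(3,2):1 a7@(5,5):0 a8@(1,2):1 a9@(4,2):1 a10@(5,2):1 a11@(4,5):1 a12@(0,0):0 a13@(3,0):1 a14@(3,1):1 a15@(0,1):0 a16@(3,5):1 a17@(5,4):1 a18@(0,3):1 a19@(4,3):1 a20@(2,1):1 a21@(2,0):1 a22@(4,1):1
t=3: (unchanged — steady state)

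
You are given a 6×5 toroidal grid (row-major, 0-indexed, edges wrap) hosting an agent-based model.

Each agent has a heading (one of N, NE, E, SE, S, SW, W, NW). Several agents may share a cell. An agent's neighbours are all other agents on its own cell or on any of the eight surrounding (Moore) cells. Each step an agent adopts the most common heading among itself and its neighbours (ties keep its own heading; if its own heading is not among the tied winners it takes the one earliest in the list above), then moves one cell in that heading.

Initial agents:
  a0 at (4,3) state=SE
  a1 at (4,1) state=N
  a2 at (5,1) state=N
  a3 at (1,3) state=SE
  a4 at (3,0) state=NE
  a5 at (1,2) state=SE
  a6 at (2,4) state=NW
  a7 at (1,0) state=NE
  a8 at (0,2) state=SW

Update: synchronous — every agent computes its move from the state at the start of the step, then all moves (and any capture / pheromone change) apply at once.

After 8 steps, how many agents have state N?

t=1: a0@(5,4):SE a1@(3,1):N a2@(4,1):N a3@(2,4):SE a4@(2,1):NE a5@(2,3):SE a6@(1,0):NE a7@(0,1):NE a8@(1,3):SE
t=2: a0@(0,0):SE a1@(2,1):N a2@(3,1):N a3@(3,0):SE a4@(1,2):NE a5@(3,4):SE a6@(0,1):NE a7@(5,2):NE a8@(2,4):SE
t=3: a0@(1,1):SE a1@(1,1):N a2@(2,1):N a3@(4,1):SE a4@(0,3):NE a5@(4,0):SE a6@(5,2):NE a7@(4,3):NE a8@(3,0):SE
t=4: a0@(0,1):N a1@(0,1):N a2@(1,1):N a3@(5,2):SE a4@(5,4):NE a5@(5,1):SE a6@(4,3):NE a7@(3,4):NE a8@(4,1):SE
t=5: a0@(5,1):N a1@(5,1):N a2@(0,1):N a3@(0,3):SE a4@(4,0):NE a5@(0,2):SE a6@(3,4):NE a7@(2,0):NE a8@(5,2):SE
t=6: a0@(4,1):N a1@(4,1):N a2@(5,1):N a3@(1,4):SE a4@(3,1):NE a5@(1,3):SE a6@(2,0):NE a7@(1,1):NE a8@(0,3):SE
t=7: a0@(3,1):N a1@(3,1):N a2@(4,1):N a3@(2,0):SE a4@(2,2):NE a5@(2,4):SE a6@(1,1):NE a7@(0,2):NE a8@(1,4):SE
t=8: a0@(2,1):N a1@(2,1):N a2@(3,1):N a3@(3,1):SE a4@(1,3):NE a5@(3,0):SE a6@(0,2):NE a7@(5,3):NE a8@(2,0):SE

3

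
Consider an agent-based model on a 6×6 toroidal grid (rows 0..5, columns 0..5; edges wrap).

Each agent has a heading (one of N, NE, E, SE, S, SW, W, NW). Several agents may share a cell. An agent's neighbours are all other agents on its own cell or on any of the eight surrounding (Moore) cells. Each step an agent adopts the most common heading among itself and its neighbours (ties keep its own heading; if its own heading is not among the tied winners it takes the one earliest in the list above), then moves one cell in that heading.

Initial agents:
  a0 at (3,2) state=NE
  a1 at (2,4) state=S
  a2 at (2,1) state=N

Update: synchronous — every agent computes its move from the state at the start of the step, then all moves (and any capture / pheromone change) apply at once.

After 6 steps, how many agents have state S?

t=1: a0@(2,3):NE a1@(3,4):S a2@(1,1):N
t=2: a0@(1,4):NE a1@(4,4):S a2@(0,1):N
t=3: a0@(0,5):NE a1@(5,4):S a2@(5,1):N
t=4: a0@(5,0):NE a1@(0,4):S a2@(4,1):N
t=5: a0@(4,1):NE a1@(1,4):S a2@(3,1):N
t=6: a0@(3,2):NE a1@(2,4):S a2@(2,1):N

1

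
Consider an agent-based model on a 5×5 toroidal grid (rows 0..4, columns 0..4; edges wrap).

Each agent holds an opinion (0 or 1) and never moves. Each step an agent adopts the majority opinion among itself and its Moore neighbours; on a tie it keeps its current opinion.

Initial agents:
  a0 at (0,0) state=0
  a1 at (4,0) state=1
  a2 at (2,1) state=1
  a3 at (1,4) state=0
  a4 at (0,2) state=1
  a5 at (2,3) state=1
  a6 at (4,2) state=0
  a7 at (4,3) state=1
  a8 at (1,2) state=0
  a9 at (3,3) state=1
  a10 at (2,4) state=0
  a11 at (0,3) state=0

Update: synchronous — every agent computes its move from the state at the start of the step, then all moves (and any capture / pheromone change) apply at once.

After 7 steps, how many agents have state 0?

6

t=1: a0@(0,0):0 a1@(4,0):1 a2@(2,1):1 a3@(1,4):0 a4@(0,2):0 a5@(2,3):0 a6@(4,2):1 a7@(4,3):1 a8@(1,2):1 a9@(3,3):1 a10@(2,4):0 a11@(0,3):0
t=2: a0@(0,0):0 a1@(4,0):1 a2@(2,1):1 a3@(1,4):0 a4@(0,2):1 a5@(2,3):0 a6@(4,2):1 a7@(4,3):1 a8@(1,2):0 a9@(3,3):1 a10@(2,4):0 a11@(0,3):0
t=3: (unchanged — steady state)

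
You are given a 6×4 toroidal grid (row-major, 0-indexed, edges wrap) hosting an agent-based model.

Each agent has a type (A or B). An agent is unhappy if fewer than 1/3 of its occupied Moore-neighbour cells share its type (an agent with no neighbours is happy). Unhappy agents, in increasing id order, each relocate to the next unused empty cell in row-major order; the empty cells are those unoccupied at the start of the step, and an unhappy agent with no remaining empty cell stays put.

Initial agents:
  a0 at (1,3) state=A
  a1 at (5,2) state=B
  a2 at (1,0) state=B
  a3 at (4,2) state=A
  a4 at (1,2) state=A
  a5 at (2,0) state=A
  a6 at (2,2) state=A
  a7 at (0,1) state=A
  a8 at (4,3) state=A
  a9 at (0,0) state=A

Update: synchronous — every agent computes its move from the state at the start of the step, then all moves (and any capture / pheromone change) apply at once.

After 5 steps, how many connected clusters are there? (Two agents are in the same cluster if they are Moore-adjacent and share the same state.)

3

t=1: a0@(1,3):A a1@(0,2):B a2@(0,3):B a3@(4,2):A a4@(1,2):A a5@(2,0):A a6@(2,2):A a7@(0,1):A a8@(4,3):A a9@(0,0):A
t=2: a0@(1,3):A a1@(1,0):B a2@(1,1):B a3@(4,2):A a4@(1,2):A a5@(2,0):A a6@(2,2):A a7@(0,1):A a8@(4,3):A a9@(0,0):A
t=3: a0@(1,3):A a1@(0,2):B a2@(0,3):B a3@(4,2):A a4@(1,2):A a5@(2,0):A a6@(2,2):A a7@(0,1):A a8@(4,3):A a9@(0,0):A
t=4: a0@(1,3):A a1@(1,0):B a2@(1,1):B a3@(4,2):A a4@(1,2):A a5@(2,0):A a6@(2,2):A a7@(0,1):A a8@(4,3):A a9@(0,0):A
t=5: a0@(1,3):A a1@(0,2):B a2@(0,3):B a3@(4,2):A a4@(1,2):A a5@(2,0):A a6@(2,2):A a7@(0,1):A a8@(4,3):A a9@(0,0):A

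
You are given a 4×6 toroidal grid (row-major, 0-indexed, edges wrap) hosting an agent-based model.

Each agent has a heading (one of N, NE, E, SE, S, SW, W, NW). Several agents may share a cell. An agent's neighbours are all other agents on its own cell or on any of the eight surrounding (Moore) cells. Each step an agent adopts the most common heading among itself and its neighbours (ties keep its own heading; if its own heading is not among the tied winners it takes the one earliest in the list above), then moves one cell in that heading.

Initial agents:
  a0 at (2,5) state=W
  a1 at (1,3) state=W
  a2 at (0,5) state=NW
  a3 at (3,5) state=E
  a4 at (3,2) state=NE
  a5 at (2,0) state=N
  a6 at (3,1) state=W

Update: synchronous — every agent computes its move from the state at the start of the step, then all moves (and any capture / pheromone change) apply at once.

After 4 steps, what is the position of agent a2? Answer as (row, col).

t=1: a0@(2,4):W a1@(1,2):W a2@(3,4):NW a3@(3,0):E a4@(2,3):NE a5@(2,5):W a6@(3,0):W
t=2: a0@(2,3):W a1@(1,1):W a2@(3,3):W a3@(3,5):W a4@(2,2):W a5@(2,4):W a6@(3,5):W
t=3: a0@(2,2):W a1@(1,0):W a2@(3,2):W a3@(3,4):W a4@(2,1):W a5@(2,3):W a6@(3,4):W
t=4: a0@(2,1):W a1@(1,5):W a2@(3,1):W a3@(3,3):W a4@(2,0):W a5@(2,2):W a6@(3,3):W

(3, 1)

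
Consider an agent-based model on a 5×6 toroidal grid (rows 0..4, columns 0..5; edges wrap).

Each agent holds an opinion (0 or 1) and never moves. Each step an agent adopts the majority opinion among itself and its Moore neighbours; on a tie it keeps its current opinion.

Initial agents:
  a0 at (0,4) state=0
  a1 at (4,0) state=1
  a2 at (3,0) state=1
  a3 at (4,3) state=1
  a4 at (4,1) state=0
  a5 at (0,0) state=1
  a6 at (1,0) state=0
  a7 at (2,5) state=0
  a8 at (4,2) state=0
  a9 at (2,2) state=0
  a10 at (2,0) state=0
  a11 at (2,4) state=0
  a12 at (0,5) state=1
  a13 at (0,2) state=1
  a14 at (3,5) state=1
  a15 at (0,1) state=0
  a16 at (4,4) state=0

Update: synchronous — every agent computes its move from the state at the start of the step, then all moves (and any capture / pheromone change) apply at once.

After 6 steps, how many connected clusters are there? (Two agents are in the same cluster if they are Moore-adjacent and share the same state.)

t=1: a0@(0,4):0 a1@(4,0):1 a2@(3,0):1 a3@(4,3):0 a4@(4,1):1 a5@(0,0):1 a6@(1,0):0 a7@(2,5):0 a8@(4,2):0 a9@(2,2):0 a10@(2,0):0 a11@(2,4):0 a12@(0,5):1 a13@(0,2):0 a14@(3,5):0 a15@(0,1):0 a16@(4,4):1
t=2: a0@(0,4):0 a1@(4,0):1 a2@(3,0):1 a3@(4,3):0 a4@(4,1):1 a5@(0,0):1 a6@(1,0):0 a7@(2,5):0 a8@(4,2):0 a9@(2,2):0 a10@(2,0):0 a11@(2,4):0 a12@(0,5):1 a13@(0,2):0 a14@(3,5):0 a15@(0,1):0 a16@(4,4):0
t=3: (unchanged — steady state)

3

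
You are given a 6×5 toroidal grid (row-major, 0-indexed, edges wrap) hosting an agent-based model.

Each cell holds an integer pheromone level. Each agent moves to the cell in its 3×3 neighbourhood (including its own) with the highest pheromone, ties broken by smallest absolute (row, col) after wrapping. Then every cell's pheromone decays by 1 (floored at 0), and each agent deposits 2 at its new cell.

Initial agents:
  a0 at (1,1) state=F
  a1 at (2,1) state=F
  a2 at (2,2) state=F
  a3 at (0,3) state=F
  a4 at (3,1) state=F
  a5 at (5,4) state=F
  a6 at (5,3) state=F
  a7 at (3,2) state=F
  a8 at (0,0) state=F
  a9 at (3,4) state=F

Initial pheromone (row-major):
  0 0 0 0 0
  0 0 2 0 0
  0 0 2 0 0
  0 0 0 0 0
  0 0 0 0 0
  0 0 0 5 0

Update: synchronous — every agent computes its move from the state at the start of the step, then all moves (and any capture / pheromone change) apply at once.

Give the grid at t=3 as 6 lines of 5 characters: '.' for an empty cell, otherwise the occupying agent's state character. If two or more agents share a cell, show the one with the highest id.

F....
..F..
F....
.....
.....
...F.

t=1: a0@(1,2) a1@(1,2) a2@(1,2) a3@(5,3) a4@(2,2) a5@(5,3) a6@(5,3) a7@(2,2) a8@(0,0) a9@(2,0) | pheromone: 2 0 0 0 0 / 0 0 7 0 0 / 2 0 5 0 0 / 0 0 0 0 0 / 0 0 0 0 0 / 0 0 0 10 0
t=2: a0@(1,2) a1@(1,2) a2@(1,2) a3@(5,3) a4@(1,2) a5@(5,3) a6@(5,3) a7@(1,2) a8@(0,0) a9@(2,0) | pheromone: 3 0 0 0 0 / 0 0 16 0 0 / 3 0 4 0 0 / 0 0 0 0 0 / 0 0 0 0 0 / 0 0 0 15 0
t=3: a0@(1,2) a1@(1,2) a2@(1,2) a3@(5,3) a4@(1,2) a5@(5,3) a6@(5,3) a7@(1,2) a8@(0,0) a9@(2,0) | pheromone: 4 0 0 0 0 / 0 0 25 0 0 / 4 0 3 0 0 / 0 0 0 0 0 / 0 0 0 0 0 / 0 0 0 20 0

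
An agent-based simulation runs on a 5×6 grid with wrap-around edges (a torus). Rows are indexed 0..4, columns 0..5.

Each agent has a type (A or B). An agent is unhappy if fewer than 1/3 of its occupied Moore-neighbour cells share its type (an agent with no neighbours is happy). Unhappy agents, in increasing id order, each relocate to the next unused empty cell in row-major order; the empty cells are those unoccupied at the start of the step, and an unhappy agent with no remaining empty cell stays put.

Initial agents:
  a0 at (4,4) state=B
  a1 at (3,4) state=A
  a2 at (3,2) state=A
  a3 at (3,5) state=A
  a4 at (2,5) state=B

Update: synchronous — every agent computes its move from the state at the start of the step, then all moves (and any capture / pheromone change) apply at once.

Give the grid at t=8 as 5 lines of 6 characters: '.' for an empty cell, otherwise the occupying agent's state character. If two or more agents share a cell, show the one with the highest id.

BB....
......
......
..A.AA
......

t=1: a0@(0,0):B a1@(3,4):A a2@(3,2):A a3@(3,5):A a4@(0,1):B
t=2: (unchanged — steady state)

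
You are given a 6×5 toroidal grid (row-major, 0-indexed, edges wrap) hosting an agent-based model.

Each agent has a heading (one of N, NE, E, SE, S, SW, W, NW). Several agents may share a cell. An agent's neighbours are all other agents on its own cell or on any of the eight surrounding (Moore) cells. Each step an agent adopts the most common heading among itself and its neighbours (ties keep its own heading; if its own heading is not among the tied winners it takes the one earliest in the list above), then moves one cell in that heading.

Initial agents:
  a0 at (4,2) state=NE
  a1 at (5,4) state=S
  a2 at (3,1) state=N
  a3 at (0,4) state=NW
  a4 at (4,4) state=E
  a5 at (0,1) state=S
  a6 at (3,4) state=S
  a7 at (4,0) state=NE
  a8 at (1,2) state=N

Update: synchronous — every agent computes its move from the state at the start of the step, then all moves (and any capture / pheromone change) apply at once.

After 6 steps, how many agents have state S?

9

t=1: a0@(3,3):NE a1@(0,4):S a2@(2,2):NE a3@(5,3):NW a4@(5,4):S a5@(1,1):S a6@(4,4):S a7@(5,0):S a8@(0,2):N
t=2: a0@(2,4):NE a1@(1,4):S a2@(1,3):NE a3@(0,3):S a4@(0,4):S a5@(2,1):S a6@(5,4):S a7@(0,0):S a8@(5,2):N
t=3: a0@(1,0):NE a1@(2,4):S a2@(2,3):S a3@(1,3):S a4@(1,4):S a5@(3,1):S a6@(0,4):S a7@(1,0):S a8@(4,2):N
t=4: a0@(2,0):S a1@(3,4):S a2@(3,3):S a3@(2,3):S a4@(2,4):S a5@(4,1):S a6@(1,4):S a7@(2,0):S a8@(3,2):N
t=5: a0@(3,0):S a1@(4,4):S a2@(4,3):S a3@(3,3):S a4@(3,4):S a5@(5,1):S a6@(2,4):S a7@(3,0):S a8@(4,2):S
t=6: a0@(4,0):S a1@(5,4):S a2@(5,3):S a3@(4,3):S a4@(4,4):S a5@(0,1):S a6@(3,4):S a7@(4,0):S a8@(5,2):S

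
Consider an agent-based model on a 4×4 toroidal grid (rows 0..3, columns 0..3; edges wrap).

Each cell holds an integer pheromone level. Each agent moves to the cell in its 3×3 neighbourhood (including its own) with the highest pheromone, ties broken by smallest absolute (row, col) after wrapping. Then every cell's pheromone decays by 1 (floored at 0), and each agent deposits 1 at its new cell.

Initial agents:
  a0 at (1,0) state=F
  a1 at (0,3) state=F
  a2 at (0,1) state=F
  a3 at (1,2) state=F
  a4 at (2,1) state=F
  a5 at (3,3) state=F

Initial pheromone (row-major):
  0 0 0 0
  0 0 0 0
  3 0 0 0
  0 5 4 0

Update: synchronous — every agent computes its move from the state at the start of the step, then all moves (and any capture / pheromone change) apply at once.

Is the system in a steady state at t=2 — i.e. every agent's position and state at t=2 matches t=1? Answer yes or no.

no

t=1: a0@(2,0) a1@(3,2) a2@(3,1) a3@(0,1) a4@(3,1) a5@(3,2) | pheromone: 0 1 0 0 / 0 0 0 0 / 3 0 0 0 / 0 6 5 0
t=2: a0@(3,1) a1@(3,1) a2@(3,1) a3@(3,1) a4@(3,1) a5@(3,1) | pheromone: 0 0 0 0 / 0 0 0 0 / 2 0 0 0 / 0 11 4 0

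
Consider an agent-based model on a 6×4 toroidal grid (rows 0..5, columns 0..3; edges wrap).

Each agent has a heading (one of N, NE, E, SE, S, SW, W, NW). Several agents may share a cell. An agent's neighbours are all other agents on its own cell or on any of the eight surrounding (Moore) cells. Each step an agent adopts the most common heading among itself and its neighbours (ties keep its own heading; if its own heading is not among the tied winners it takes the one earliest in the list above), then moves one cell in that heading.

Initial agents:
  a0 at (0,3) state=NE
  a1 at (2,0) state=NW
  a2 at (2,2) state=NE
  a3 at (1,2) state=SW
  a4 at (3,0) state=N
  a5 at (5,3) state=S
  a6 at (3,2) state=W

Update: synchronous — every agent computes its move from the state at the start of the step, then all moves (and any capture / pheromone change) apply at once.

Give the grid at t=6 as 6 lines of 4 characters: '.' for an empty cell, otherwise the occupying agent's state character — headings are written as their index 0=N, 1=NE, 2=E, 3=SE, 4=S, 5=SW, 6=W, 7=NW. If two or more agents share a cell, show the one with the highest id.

t=1: a0@(5,0):NE a1@(1,3):NW a2@(1,3):NE a3@(0,3):NE a4@(2,0):N a5@(0,3):S a6@(3,1):W
t=2: a0@(4,1):NE a1@(0,0):NE a2@(0,0):NE a3@(5,0):NE a4@(1,0):N a5@(5,0):NE a6@(3,0):W
t=3: a0@(3,2):NE a1@(5,1):NE a2@(5,1):NE a3@(4,1):NE a4@(0,1):NE a5@(4,1):NE a6@(3,3):W
t=4: a0@(2,3):NE a1@(4,2):NE a2@(4,2):NE a3@(3,2):NE a4@(5,2):NE a5@(3,2):NE a6@(3,2):W
t=5: a0@(1,0):NE a1@(3,3):NE a2@(3,3):NE a3@(2,3):NE a4@(4,3):NE a5@(2,3):NE a6@(2,3):NE
t=6: a0@(0,1):NE a1@(2,0):NE a2@(2,0):NE a3@(1,0):NE a4@(3,0):NE a5@(1,0):NE a6@(1,0):NE

.1..
1...
1...
1...
....
....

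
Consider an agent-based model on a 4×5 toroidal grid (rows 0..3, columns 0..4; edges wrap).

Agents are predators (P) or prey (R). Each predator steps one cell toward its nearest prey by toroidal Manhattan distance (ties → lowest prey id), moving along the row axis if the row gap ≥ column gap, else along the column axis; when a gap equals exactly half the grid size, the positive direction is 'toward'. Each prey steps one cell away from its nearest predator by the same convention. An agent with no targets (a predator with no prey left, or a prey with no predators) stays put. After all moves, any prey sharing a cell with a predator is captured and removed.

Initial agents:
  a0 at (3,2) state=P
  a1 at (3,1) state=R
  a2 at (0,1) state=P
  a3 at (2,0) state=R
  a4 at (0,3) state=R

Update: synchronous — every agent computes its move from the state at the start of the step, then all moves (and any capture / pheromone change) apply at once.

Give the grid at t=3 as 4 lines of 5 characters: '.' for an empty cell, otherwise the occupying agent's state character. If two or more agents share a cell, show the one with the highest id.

..R..
.....
..R..
...RP

t=1: a0@(3,1):P a1@(3,0):R a2@(3,1):P a3@(2,4):R a4@(1,3):R
t=2: a0@(3,0):P a1@(3,4):R a2@(3,0):P a3@(2,3):R a4@(0,3):R
t=3: a0@(3,4):P a1@(3,3):R a2@(3,4):P a3@(2,2):R a4@(0,2):R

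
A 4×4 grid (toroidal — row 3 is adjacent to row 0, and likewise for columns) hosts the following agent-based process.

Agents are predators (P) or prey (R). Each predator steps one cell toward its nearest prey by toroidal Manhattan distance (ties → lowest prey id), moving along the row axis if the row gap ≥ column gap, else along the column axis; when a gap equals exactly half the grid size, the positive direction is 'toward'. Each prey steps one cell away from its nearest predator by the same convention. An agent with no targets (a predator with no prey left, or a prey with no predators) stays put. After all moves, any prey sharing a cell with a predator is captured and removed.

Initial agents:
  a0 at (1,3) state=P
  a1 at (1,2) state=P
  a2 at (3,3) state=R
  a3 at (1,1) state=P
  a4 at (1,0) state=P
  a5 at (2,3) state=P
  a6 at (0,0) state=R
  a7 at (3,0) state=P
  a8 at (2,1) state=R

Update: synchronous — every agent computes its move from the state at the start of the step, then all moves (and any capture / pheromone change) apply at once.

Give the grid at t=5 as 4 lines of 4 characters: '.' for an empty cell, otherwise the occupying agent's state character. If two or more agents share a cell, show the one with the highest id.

t=1: a0@(2,3):P a1@(2,2):P a2@(0,3):R a3@(2,1):P a4@(0,0):P a5@(3,3):P a6@(3,0):R a7@(3,3):P a8@(3,1):R
t=2: a0@(3,3):P a1@(3,2):P a2@(0,2):R a3@(3,1):P a4@(0,3):P a5@(0,3):P a6@(2,0):R a7@(0,3):P a8@(0,1):R
t=3: a0@(0,3):P a1@(0,2):P a2@(1,2):R a3@(0,1):P a4@(0,2):P a5@(0,2):P a6@(1,0):R a7@(0,2):P a8@(1,1):R
t=4: a0@(1,3):P a1@(1,2):P a2@(2,2):R a3@(1,1):P a4@(1,2):P a5@(1,2):P a6@(2,0):R a7@(1,2):P a8@(2,1):R
t=5: a0@(2,3):P a1@(2,2):P a2@(3,2):R a3@(2,1):P a4@(2,2):P a5@(2,2):P a6@(3,0):R a7@(2,2):P a8@(3,1):R

....
....
.PPP
RRR.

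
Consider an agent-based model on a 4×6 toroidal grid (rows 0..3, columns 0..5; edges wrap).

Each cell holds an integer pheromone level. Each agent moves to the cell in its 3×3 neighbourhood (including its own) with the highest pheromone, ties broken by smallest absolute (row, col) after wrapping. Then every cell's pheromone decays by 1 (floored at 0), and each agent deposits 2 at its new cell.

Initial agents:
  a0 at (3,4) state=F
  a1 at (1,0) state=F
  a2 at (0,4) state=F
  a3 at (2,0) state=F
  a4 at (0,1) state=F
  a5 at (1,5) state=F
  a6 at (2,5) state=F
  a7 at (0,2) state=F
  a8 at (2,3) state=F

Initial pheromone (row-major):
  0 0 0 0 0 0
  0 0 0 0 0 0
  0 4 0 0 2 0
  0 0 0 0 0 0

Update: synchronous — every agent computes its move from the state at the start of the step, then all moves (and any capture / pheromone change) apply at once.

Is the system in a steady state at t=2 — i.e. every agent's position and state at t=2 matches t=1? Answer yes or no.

no

t=1: a0@(2,4) a1@(2,1) a2@(0,3) a3@(2,1) a4@(0,0) a5@(2,4) a6@(2,4) a7@(0,1) a8@(2,4) | pheromone: 2 2 0 2 0 0 / 0 0 0 0 0 0 / 0 7 0 0 9 0 / 0 0 0 0 0 0
t=2: a0@(2,4) a1@(2,1) a2@(0,3) a3@(2,1) a4@(0,0) a5@(2,4) a6@(2,4) a7@(0,0) a8@(2,4) | pheromone: 5 1 0 3 0 0 / 0 0 0 0 0 0 / 0 10 0 0 16 0 / 0 0 0 0 0 0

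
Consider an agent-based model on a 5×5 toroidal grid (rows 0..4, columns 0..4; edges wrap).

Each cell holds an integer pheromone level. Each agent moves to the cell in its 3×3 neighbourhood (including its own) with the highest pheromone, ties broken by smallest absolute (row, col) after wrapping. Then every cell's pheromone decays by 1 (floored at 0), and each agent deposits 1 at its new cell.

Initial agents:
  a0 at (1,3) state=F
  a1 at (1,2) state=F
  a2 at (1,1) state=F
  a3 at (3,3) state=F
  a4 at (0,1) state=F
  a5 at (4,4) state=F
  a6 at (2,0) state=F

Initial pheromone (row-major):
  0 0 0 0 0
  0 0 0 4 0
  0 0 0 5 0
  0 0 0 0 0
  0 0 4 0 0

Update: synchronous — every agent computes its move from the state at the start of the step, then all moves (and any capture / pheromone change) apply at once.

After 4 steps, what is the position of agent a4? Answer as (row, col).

t=1: a0@(2,3) a1@(2,3) a2@(0,0) a3@(2,3) a4@(4,2) a5@(0,0) a6@(1,0) | pheromone: 2 0 0 0 0 / 1 0 0 3 0 / 0 0 0 7 0 / 0 0 0 0 0 / 0 0 4 0 0
t=2: a0@(2,3) a1@(2,3) a2@(0,0) a3@(2,3) a4@(4,2) a5@(0,0) a6@(0,0) | pheromone: 4 0 0 0 0 / 0 0 0 2 0 / 0 0 0 9 0 / 0 0 0 0 0 / 0 0 4 0 0
t=3: a0@(2,3) a1@(2,3) a2@(0,0) a3@(2,3) a4@(4,2) a5@(0,0) a6@(0,0) | pheromone: 6 0 0 0 0 / 0 0 0 1 0 / 0 0 0 11 0 / 0 0 0 0 0 / 0 0 4 0 0
t=4: a0@(2,3) a1@(2,3) a2@(0,0) a3@(2,3) a4@(4,2) a5@(0,0) a6@(0,0) | pheromone: 8 0 0 0 0 / 0 0 0 0 0 / 0 0 0 13 0 / 0 0 0 0 0 / 0 0 4 0 0

(4, 2)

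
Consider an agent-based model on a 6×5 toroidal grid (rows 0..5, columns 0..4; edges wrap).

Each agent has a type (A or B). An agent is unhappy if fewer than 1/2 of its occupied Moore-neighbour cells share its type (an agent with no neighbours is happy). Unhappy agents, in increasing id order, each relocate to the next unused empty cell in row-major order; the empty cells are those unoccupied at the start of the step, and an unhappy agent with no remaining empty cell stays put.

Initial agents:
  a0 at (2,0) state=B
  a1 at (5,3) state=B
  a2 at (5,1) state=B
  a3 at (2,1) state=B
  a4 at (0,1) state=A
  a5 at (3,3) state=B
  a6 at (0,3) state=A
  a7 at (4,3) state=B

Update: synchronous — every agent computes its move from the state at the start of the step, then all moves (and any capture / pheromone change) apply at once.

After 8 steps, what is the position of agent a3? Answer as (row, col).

(0, 4)

t=1: a0@(2,0):B a1@(5,3):B a2@(0,0):B a3@(2,1):B a4@(0,2):A a5@(3,3):B a6@(0,4):A a7@(4,3):B
t=2: a0@(2,0):B a1@(0,1):B a2@(0,3):B a3@(2,1):B a4@(1,0):A a5@(3,3):B a6@(1,1):A a7@(4,3):B
t=3: a0@(0,0):B a1@(0,2):B a2@(0,3):B a3@(0,4):B a4@(1,2):A a5@(3,3):B a6@(1,3):A a7@(4,3):B
t=4: a0@(0,0):B a1@(0,1):B a2@(0,3):B a3@(0,4):B a4@(1,0):A a5@(3,3):B a6@(1,1):A a7@(4,3):B
t=5: a0@(0,0):B a1@(0,2):B a2@(0,3):B a3@(0,4):B a4@(1,2):A a5@(3,3):B a6@(1,3):A a7@(4,3):B
t=6: a0@(0,0):B a1@(0,1):B a2@(0,3):B a3@(0,4):B a4@(1,0):A a5@(3,3):B a6@(1,1):A a7@(4,3):B
t=7: a0@(0,0):B a1@(0,2):B a2@(0,3):B a3@(0,4):B a4@(1,2):A a5@(3,3):B a6@(1,3):A a7@(4,3):B
t=8: a0@(0,0):B a1@(0,1):B a2@(0,3):B a3@(0,4):B a4@(1,0):A a5@(3,3):B a6@(1,1):A a7@(4,3):B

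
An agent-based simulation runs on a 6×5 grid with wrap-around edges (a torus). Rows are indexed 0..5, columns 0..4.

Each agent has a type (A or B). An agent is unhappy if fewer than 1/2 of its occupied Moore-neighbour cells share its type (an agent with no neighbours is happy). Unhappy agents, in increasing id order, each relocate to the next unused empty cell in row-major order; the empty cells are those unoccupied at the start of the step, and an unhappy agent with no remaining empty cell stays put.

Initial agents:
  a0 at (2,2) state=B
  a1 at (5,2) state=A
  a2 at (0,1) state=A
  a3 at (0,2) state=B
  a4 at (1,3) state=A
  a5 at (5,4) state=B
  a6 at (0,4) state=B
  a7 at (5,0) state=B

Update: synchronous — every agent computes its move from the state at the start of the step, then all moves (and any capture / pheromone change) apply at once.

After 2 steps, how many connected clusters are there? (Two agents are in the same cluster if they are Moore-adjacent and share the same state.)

2

t=1: a0@(0,0):B a1@(5,2):A a2@(0,3):A a3@(1,0):B a4@(1,1):A a5@(5,4):B a6@(0,4):B a7@(5,0):B
t=2: a0@(0,0):B a1@(5,2):A a2@(0,1):A a3@(1,0):B a4@(0,2):A a5@(5,4):B a6@(0,4):B a7@(5,0):B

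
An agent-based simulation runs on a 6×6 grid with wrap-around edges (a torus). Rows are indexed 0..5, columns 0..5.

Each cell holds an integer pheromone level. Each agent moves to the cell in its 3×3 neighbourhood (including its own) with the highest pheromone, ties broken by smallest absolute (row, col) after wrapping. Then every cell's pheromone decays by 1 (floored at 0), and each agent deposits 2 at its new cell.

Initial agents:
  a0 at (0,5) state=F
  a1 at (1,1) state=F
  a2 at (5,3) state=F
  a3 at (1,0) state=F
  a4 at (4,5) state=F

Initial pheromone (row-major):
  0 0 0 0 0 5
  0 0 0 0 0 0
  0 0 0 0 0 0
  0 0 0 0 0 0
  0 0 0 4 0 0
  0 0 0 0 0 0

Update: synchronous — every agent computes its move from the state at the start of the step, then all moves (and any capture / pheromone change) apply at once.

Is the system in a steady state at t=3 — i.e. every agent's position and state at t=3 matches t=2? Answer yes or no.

yes

t=1: a0@(0,5) a1@(0,0) a2@(4,3) a3@(0,5) a4@(3,0) | pheromone: 2 0 0 0 0 8 / 0 0 0 0 0 0 / 0 0 0 0 0 0 / 2 0 0 0 0 0 / 0 0 0 5 0 0 / 0 0 0 0 0 0
t=2: a0@(0,5) a1@(0,5) a2@(4,3) a3@(0,5) a4@(3,0) | pheromone: 1 0 0 0 0 13 / 0 0 0 0 0 0 / 0 0 0 0 0 0 / 3 0 0 0 0 0 / 0 0 0 6 0 0 / 0 0 0 0 0 0
t=3: a0@(0,5) a1@(0,5) a2@(4,3) a3@(0,5) a4@(3,0) | pheromone: 0 0 0 0 0 18 / 0 0 0 0 0 0 / 0 0 0 0 0 0 / 4 0 0 0 0 0 / 0 0 0 7 0 0 / 0 0 0 0 0 0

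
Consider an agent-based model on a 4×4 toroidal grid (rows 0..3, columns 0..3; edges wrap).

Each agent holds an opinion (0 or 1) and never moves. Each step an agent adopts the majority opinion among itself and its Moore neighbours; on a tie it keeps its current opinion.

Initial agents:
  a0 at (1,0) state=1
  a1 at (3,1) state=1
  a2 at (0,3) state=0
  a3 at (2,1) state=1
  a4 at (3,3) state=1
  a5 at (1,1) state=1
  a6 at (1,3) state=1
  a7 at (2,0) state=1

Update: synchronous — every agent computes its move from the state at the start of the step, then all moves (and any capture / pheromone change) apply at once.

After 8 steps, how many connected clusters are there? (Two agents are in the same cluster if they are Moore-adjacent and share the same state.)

t=1: a0@(1,0):1 a1@(3,1):1 a2@(0,3):1 a3@(2,1):1 a4@(3,3):1 a5@(1,1):1 a6@(1,3):1 a7@(2,0):1
t=2: (unchanged — steady state)

1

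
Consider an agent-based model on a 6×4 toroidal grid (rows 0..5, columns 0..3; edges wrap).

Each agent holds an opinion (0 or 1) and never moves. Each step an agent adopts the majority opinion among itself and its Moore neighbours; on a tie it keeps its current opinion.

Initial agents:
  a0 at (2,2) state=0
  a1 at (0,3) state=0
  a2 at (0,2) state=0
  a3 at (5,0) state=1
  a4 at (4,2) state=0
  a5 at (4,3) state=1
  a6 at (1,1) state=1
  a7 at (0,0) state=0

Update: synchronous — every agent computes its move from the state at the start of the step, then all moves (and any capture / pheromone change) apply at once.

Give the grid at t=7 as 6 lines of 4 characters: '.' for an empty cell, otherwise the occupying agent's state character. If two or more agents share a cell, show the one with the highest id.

t=1: a0@(2,2):0 a1@(0,3):0 a2@(0,2):0 a3@(5,0):1 a4@(4,2):0 a5@(4,3):1 a6@(1,1):0 a7@(0,0):0
t=2: (unchanged — steady state)

0.00
.0..
..0.
....
..01
1...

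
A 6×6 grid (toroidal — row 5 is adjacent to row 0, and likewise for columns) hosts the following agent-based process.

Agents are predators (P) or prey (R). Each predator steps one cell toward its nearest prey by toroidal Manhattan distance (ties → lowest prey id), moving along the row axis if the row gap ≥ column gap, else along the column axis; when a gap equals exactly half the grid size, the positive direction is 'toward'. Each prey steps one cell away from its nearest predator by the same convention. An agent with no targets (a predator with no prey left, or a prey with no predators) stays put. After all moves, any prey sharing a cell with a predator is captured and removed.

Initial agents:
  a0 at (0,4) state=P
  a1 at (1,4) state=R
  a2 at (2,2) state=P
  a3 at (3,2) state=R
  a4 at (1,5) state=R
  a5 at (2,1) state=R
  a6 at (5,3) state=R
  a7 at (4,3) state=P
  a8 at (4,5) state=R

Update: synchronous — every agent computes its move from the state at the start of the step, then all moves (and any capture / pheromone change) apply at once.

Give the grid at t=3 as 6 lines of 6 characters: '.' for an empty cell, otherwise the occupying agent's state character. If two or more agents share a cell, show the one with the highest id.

..R...
...P..
R..R..
....P.
....RR
..P..R

t=1: a0@(1,4):P a1@(2,4):R a2@(3,2):P a3@(4,2):R a4@(2,5):R a5@(2,0):R a6@(0,3):R a7@(5,3):P a8@(4,0):R
t=2: a0@(2,4):P a1@(3,4):R a2@(4,2):P a3@(5,2):R a4@(3,5):R a5@(2,1):R a6@(1,3):R a7@(0,3):P a8@(4,5):R
t=3: a0@(3,4):P a1@(4,4):R a2@(5,2):P a3@(0,2):R a4@(4,5):R a5@(2,0):R a6@(2,3):R a7@(1,3):P a8@(5,5):R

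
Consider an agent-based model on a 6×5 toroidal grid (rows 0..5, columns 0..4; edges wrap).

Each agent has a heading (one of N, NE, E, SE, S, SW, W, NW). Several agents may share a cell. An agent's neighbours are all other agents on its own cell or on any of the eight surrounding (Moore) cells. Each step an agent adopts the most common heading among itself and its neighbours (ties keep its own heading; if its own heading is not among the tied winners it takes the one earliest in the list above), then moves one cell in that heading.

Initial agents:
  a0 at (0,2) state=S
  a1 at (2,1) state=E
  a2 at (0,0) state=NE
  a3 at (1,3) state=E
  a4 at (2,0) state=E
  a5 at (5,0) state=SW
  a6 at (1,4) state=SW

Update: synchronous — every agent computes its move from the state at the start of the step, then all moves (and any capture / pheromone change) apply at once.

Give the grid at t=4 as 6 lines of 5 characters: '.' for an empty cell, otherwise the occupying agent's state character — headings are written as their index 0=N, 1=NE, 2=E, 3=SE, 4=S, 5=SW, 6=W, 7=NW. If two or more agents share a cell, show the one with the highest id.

.....
2.22.
2...2
.....
.....
.....

t=1: a0@(1,2):S a1@(2,2):E a2@(1,4):SW a3@(1,4):E a4@(2,1):E a5@(0,4):SW a6@(1,0):E
t=2: a0@(1,3):E a1@(2,3):E a2@(2,3):SW a3@(1,0):E a4@(2,2):E a5@(1,3):SW a6@(1,1):E
t=3: a0@(1,4):E a1@(2,4):E a2@(2,4):E a3@(1,1):E a4@(2,3):E a5@(1,4):E a6@(1,2):E
t=4: a0@(1,0):E a1@(2,0):E a2@(2,0):E a3@(1,2):E a4@(2,4):E a5@(1,0):E a6@(1,3):E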